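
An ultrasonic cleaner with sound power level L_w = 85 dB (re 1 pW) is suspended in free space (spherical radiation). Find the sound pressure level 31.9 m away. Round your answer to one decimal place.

Free-field spherical radiation: L_p = L_w − 10·log₁₀(4π·r²), r = 31.9 m.
4π·r² = 1.279e+04 m², 10·log₁₀ of that is 41.068 dB.
L_p = 85 − 41.068 = 43.93 dB.

43.9 dB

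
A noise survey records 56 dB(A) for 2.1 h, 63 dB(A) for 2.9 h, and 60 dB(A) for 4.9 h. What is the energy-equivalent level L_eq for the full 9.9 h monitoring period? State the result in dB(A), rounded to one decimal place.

L_eq = 10·log₁₀[(1/T)·Σ tᵢ·10^(Lᵢ/10)] with T = 9.9 h.
Σ tᵢ·10^(Lᵢ/10) = 2.1·10^(56/10) + 2.9·10^(63/10) + 4.9·10^(60/10) = 1.152e+07.
L_eq = 10·log₁₀(1.152e+07/9.9) = 60.66 dB(A).

60.7 dB(A)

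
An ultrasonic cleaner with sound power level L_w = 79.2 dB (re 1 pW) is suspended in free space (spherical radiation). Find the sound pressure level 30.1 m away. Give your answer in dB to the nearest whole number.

L_p = L_w − 10·log₁₀(4π·r²) with r = 30.1 m.
4π·r² = 1.139e+04 m², 10·log₁₀ of that is 40.563 dB.
L_p = 79.2 − 40.563 = 38.64 dB.

39 dB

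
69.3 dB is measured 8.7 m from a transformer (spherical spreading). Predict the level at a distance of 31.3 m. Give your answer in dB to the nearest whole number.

Point-source attenuation: ΔL = 20·log₁₀(r₂/r₁) = 20·log₁₀(31.3/8.7) = 11.121 dB.
L₂ = 69.3 − 20·log₁₀(31.3/8.7) = 69.3 − 11.121 = 58.18 dB.

58 dB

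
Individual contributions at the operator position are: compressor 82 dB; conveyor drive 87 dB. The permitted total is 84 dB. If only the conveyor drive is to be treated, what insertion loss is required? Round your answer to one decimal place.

Fixed contribution from the other source: Σ 10^(L/10) = 10^(82/10) = 1.585e+08 (82.00 dB).
The limit corresponds to 10^(84/10) = 2.512e+08; subtracting the fixed part leaves 9.270e+07 for the conveyor drive, i.e. 79.67 dB.
Required insertion loss = 87 − 79.67 = 7.33 dB.

7.3 dB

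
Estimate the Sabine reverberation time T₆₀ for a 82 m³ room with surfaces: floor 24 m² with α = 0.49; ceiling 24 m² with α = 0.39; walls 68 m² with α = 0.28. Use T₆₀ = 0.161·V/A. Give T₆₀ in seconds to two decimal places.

0.33 s

Summing Sᵢαᵢ: 24·0.49 + 24·0.39 + 68·0.28 = 40.16 m².
T₆₀ = 0.161 × 82 / 40.16 = 0.329 s.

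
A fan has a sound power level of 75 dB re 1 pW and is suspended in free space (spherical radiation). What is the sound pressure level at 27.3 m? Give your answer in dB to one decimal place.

35.3 dB

L_p = L_w − 10·log₁₀(4π·r²) with r = 27.3 m.
4π·r² = 9366 m², 10·log₁₀ of that is 39.715 dB.
L_p = 75 − 39.715 = 35.28 dB.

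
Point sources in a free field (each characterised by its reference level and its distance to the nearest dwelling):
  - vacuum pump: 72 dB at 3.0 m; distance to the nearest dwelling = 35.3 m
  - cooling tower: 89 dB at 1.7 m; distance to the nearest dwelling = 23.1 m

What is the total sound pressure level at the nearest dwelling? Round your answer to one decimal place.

66.5 dB

Propagate each source to the receiver with L = L_ref − 20·log₁₀(r/r_ref), then add intensities.
vacuum pump: 72 − 20·log₁₀(35.3/3.0) = 72 − 21.41 = 50.59 dB.
cooling tower: 89 − 20·log₁₀(23.1/1.7) = 89 − 22.66 = 66.34 dB.
Σ 10^(L/10) = 4.417e+06 → L_total = 10·log₁₀(4.417e+06) = 66.45 dB.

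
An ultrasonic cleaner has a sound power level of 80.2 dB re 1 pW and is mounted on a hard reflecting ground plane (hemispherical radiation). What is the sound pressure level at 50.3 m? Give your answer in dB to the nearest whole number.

38 dB

The power spreads over a hemisphere of area 2π·r², so L_p = L_w − 10·log₁₀(2π·r²).
2π·r² = 1.59e+04 m², 10·log₁₀ of that is 42.013 dB.
L_p = 80.2 − 42.013 = 38.19 dB.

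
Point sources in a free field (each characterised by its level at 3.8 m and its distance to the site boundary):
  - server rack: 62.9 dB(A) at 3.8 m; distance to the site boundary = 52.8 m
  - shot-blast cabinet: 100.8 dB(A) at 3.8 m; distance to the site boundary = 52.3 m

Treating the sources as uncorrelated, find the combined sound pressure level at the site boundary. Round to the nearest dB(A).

Propagate each source to the receiver with L = L_ref − 20·log₁₀(r/r_ref), then add intensities.
server rack: 62.9 − 20·log₁₀(52.8/3.8) = 62.9 − 22.86 = 40.04 dB(A).
shot-blast cabinet: 100.8 − 20·log₁₀(52.3/3.8) = 100.8 − 22.77 = 78.03 dB(A).
Σ 10^(L/10) = 6.348e+07 → L_total = 10·log₁₀(6.348e+07) = 78.03 dB(A).

78 dB(A)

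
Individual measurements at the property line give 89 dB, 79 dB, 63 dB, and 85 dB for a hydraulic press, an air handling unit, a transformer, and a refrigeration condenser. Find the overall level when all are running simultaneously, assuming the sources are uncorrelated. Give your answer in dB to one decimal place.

90.8 dB

For uncorrelated sources the intensities add, so convert each level to linear form, sum, and take 10·log₁₀ of the total.
Σ 10^(L/10) = 10^(89/10) + 10^(79/10) + 10^(63/10) + 10^(85/10) = 1.192e+09.
L_total = 10·log₁₀(1.192e+09) = 90.76 dB.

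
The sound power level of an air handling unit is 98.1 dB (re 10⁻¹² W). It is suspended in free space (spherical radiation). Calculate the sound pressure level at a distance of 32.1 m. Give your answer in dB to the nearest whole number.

The power spreads over a sphere of area 4π·r², so L_p = L_w − 10·log₁₀(4π·r²).
4π·r² = 1.295e+04 m², 10·log₁₀ of that is 41.122 dB.
L_p = 98.1 − 41.122 = 56.98 dB.

57 dB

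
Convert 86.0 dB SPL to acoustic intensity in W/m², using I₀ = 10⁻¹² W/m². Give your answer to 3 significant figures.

I = I₀·10^(L/10) = 10⁻¹² × 10^(86.0/10) = 10^(-3.400).

0.000398 W/m²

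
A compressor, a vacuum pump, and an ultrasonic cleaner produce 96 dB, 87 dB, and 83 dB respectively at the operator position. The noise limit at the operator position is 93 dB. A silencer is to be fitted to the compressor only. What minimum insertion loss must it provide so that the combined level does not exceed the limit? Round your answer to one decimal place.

Fixed contribution from the other sources: Σ 10^(L/10) = 10^(87/10) + 10^(83/10) = 7.007e+08 (88.46 dB).
To meet 93 dB overall, the treated compressor may contribute at most 10^(93/10) − 7.007e+08 = 1.295e+09, i.e. 91.12 dB.
Required insertion loss = 96 − 91.12 = 4.88 dB.

4.9 dB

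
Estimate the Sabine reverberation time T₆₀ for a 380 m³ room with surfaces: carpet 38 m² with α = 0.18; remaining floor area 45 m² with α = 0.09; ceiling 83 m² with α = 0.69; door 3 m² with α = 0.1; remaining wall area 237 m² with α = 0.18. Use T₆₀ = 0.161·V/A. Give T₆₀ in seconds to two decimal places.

0.55 s

Summing Sᵢαᵢ: 38·0.18 + 45·0.09 + 83·0.69 + 3·0.1 + 237·0.18 = 111.12 m².
T₆₀ = 0.161 × 380 / 111.12 = 0.551 s.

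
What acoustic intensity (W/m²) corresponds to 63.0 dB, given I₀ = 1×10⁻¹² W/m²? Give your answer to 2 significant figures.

L = 10·log₁₀(I/I₀) ⇒ I = I₀·10^(L/10) = 10⁻¹² × 10^6.30.

2.0e-06 W/m²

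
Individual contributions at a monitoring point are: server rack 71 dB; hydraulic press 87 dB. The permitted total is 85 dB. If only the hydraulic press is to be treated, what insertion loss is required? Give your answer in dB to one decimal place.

Fixed contribution from the other source: Σ 10^(L/10) = 10^(71/10) = 1.259e+07 (71.00 dB).
The limit corresponds to 10^(85/10) = 3.162e+08; subtracting the fixed part leaves 3.036e+08 for the hydraulic press, i.e. 84.82 dB.
Required insertion loss = 87 − 84.82 = 2.18 dB.

2.2 dB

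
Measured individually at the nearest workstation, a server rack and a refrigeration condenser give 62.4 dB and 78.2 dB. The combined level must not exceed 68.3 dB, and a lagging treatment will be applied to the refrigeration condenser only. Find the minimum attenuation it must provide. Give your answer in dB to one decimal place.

The untreated sources together contribute 10^(62.4/10) = 1.738e+06, i.e. 62.40 dB.
To meet 68.3 dB overall, the treated refrigeration condenser may contribute at most 10^(68.3/10) − 1.738e+06 = 5.023e+06, i.e. 67.01 dB.
So the refrigeration condenser must be reduced from 78.2 to 67.01 dB: IL = 11.19 dB.

11.2 dB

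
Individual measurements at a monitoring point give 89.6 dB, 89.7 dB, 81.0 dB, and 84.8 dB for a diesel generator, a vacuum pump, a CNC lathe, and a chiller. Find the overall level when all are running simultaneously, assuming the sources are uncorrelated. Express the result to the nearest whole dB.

For uncorrelated sources the intensities add, so convert each level to linear form, sum, and take 10·log₁₀ of the total.
Σ 10^(L/10) = 10^(89.6/10) + 10^(89.7/10) + 10^(81.0/10) + 10^(84.8/10) = 2.273e+09.
L_total = 10·log₁₀(2.273e+09) = 93.57 dB.

94 dB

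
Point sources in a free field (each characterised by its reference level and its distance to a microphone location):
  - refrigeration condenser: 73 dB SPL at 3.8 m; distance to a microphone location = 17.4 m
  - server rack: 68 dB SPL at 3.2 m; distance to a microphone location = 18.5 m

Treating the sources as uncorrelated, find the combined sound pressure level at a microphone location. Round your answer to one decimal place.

Propagate each source to the receiver with L = L_ref − 20·log₁₀(r/r_ref), then add intensities.
refrigeration condenser: 73 − 20·log₁₀(17.4/3.8) = 73 − 13.22 = 59.78 dB SPL.
server rack: 68 − 20·log₁₀(18.5/3.2) = 68 − 15.24 = 52.76 dB SPL.
Σ 10^(L/10) = 1.140e+06 → L_total = 10·log₁₀(1.140e+06) = 60.57 dB SPL.

60.6 dB SPL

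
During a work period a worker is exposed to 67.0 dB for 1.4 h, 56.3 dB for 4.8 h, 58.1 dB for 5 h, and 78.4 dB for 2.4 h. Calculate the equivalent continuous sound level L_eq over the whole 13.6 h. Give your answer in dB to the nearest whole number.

71 dB

L_eq = 10·log₁₀[(1/T)·Σ tᵢ·10^(Lᵢ/10)] with T = 13.6 h.
Σ tᵢ·10^(Lᵢ/10) = 1.4·10^(67.0/10) + 4.8·10^(56.3/10) + 5·10^(58.1/10) + 2.4·10^(78.4/10) = 1.783e+08.
L_eq = 10·log₁₀(1.783e+08/13.6) = 71.18 dB.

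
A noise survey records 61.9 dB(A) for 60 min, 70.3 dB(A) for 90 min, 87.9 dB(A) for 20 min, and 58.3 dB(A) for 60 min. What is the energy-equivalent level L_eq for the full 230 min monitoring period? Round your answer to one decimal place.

77.7 dB(A)

L_eq = 10·log₁₀[(1/T)·Σ tᵢ·10^(Lᵢ/10)] with T = 230 min.
Σ tᵢ·10^(Lᵢ/10) = 60·10^(61.9/10) + 90·10^(70.3/10) + 20·10^(87.9/10) + 60·10^(58.3/10) = 1.343e+10.
L_eq = 10·log₁₀(1.343e+10/230) = 77.66 dB(A).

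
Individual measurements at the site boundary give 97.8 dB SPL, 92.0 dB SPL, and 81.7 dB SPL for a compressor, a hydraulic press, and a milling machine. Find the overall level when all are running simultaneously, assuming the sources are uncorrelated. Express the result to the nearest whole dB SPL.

Incoherent sources combine by intensity addition: L_total = 10·log₁₀(Σ 10^(L_i/10)).
Σ 10^(L/10) = 10^(97.8/10) + 10^(92.0/10) + 10^(81.7/10) = 7.758e+09.
L_total = 10·log₁₀(7.758e+09) = 98.90 dB SPL.

99 dB SPL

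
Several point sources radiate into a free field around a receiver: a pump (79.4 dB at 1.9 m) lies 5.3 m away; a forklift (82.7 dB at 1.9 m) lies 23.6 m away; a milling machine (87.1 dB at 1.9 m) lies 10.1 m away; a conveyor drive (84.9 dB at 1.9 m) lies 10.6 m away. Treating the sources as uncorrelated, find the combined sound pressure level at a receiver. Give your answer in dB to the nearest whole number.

Apply inverse-square spreading to bring every level to the receiver, then sum 10^(L/10).
pump: 79.4 − 20·log₁₀(5.3/1.9) = 79.4 − 8.91 = 70.49 dB.
forklift: 82.7 − 20·log₁₀(23.6/1.9) = 82.7 − 21.88 = 60.82 dB.
milling machine: 87.1 − 20·log₁₀(10.1/1.9) = 87.1 − 14.51 = 72.59 dB.
conveyor drive: 84.9 − 20·log₁₀(10.6/1.9) = 84.9 − 14.93 = 69.97 dB.
Σ 10^(L/10) = 4.048e+07 → L_total = 10·log₁₀(4.048e+07) = 76.07 dB.

76 dB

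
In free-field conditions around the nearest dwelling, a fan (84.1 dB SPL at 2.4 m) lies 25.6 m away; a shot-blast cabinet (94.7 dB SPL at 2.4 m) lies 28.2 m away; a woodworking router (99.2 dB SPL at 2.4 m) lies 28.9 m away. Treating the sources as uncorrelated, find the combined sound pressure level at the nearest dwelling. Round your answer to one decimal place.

79.1 dB SPL

Apply inverse-square spreading to bring every level to the receiver, then sum 10^(L/10).
fan: 84.1 − 20·log₁₀(25.6/2.4) = 84.1 − 20.56 = 63.54 dB SPL.
shot-blast cabinet: 94.7 − 20·log₁₀(28.2/2.4) = 94.7 − 21.40 = 73.30 dB SPL.
woodworking router: 99.2 − 20·log₁₀(28.9/2.4) = 99.2 − 21.61 = 77.59 dB SPL.
Σ 10^(L/10) = 8.100e+07 → L_total = 10·log₁₀(8.100e+07) = 79.08 dB SPL.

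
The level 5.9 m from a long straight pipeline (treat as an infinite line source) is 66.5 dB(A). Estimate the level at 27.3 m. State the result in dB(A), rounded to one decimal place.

Line-source attenuation: ΔL = 10·log₁₀(r₂/r₁) = 10·log₁₀(27.3/5.9) = 6.653 dB.
L₂ = 66.5 − 10·log₁₀(27.3/5.9) = 66.5 − 6.653 = 59.85 dB(A).

59.8 dB(A)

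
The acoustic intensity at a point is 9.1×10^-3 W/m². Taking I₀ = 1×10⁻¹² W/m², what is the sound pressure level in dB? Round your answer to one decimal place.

Dividing by I₀ shifts the exponent by 12: I/I₀ = 9.1×10^9.
L = 10·(0.9590 + 9) = 99.59 dB.

99.6 dB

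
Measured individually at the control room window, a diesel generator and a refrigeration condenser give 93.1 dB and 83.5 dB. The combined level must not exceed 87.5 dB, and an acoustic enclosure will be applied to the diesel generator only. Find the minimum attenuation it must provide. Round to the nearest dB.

8 dB

The untreated sources together contribute 10^(83.5/10) = 2.239e+08, i.e. 83.50 dB.
To meet 87.5 dB overall, the treated diesel generator may contribute at most 10^(87.5/10) − 2.239e+08 = 3.385e+08, i.e. 85.30 dB.
So the diesel generator must be reduced from 93.1 to 85.30 dB: IL = 7.80 dB.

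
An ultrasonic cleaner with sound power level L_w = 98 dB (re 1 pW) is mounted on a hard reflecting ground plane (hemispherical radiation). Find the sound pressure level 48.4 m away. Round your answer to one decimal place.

Free-field hemispherical radiation: L_p = L_w − 10·log₁₀(2π·r²), r = 48.4 m.
2π·r² = 1.472e+04 m², 10·log₁₀ of that is 41.679 dB.
L_p = 98 − 41.679 = 56.32 dB.

56.3 dB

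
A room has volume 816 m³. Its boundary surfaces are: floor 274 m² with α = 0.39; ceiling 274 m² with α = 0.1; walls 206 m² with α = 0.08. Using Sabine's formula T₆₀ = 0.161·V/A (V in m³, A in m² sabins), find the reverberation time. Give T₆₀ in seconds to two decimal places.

A = Σ Sᵢαᵢ = 274·0.39 + 274·0.1 + 206·0.08 = 150.74 m².
T₆₀ = 0.161 × 816 / 150.74 = 0.872 s.

0.87 s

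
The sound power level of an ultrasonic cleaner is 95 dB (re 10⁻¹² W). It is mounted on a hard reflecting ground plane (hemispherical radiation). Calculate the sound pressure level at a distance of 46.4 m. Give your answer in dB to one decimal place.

L_p = L_w − 10·log₁₀(2π·r²) with r = 46.4 m.
2π·r² = 1.353e+04 m², 10·log₁₀ of that is 41.312 dB.
L_p = 95 − 41.312 = 53.69 dB.

53.7 dB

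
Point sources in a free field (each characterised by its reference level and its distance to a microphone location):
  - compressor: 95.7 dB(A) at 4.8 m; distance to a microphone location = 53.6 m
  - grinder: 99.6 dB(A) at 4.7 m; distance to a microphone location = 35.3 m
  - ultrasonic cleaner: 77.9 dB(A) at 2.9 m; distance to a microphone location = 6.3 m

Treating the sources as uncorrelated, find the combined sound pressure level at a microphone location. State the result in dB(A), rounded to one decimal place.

83.1 dB(A)

First find each source's level at the receiver (point-source: −20·log₁₀(r/r_ref)), then combine on an intensity basis.
compressor: 95.7 − 20·log₁₀(53.6/4.8) = 95.7 − 20.96 = 74.74 dB(A).
grinder: 99.6 − 20·log₁₀(35.3/4.7) = 99.6 − 17.51 = 82.09 dB(A).
ultrasonic cleaner: 77.9 − 20·log₁₀(6.3/2.9) = 77.9 − 6.74 = 71.16 dB(A).
Σ 10^(L/10) = 2.045e+08 → L_total = 10·log₁₀(2.045e+08) = 83.11 dB(A).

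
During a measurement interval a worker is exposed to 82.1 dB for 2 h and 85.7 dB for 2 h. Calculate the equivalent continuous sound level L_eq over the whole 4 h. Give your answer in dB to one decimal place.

84.3 dB

Weight each interval's intensity by its duration and average over T = 4 h:
Σ tᵢ·10^(Lᵢ/10) = 2·10^(82.1/10) + 2·10^(85.7/10) = 1.067e+09.
L_eq = 10·log₁₀(1.067e+09/4) = 84.26 dB.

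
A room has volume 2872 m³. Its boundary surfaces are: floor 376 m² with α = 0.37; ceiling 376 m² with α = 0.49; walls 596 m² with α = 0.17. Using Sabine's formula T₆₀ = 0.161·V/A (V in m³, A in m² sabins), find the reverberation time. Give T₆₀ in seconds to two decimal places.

Summing Sᵢαᵢ: 376·0.37 + 376·0.49 + 596·0.17 = 424.68 m².
T₆₀ = 0.161·V/A = 0.161·2872/424.68 = 1.089 s.

1.09 s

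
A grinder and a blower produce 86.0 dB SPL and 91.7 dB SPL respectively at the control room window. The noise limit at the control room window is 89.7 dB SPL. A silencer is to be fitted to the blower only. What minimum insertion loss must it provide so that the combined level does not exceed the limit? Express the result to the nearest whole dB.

4 dB

The untreated sources together contribute 10^(86.0/10) = 3.981e+08, i.e. 86.00 dB SPL.
To meet 89.7 dB SPL overall, the treated blower may contribute at most 10^(89.7/10) − 3.981e+08 = 5.351e+08, i.e. 87.28 dB SPL.
So the blower must be reduced from 91.7 to 87.28 dB SPL: IL = 4.42 dB.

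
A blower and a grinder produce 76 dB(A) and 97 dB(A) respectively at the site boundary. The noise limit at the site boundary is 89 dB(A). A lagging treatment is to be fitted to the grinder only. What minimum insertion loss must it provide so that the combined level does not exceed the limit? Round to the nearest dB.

Everything except the grinder sums to 10^(76/10) = 3.981e+07 in linear terms, 76.00 dB(A).
The limit corresponds to 10^(89/10) = 7.943e+08; subtracting the fixed part leaves 7.545e+08 for the grinder, i.e. 88.78 dB(A).
So the grinder must be reduced from 97 to 88.78 dB(A): IL = 8.22 dB.

8 dB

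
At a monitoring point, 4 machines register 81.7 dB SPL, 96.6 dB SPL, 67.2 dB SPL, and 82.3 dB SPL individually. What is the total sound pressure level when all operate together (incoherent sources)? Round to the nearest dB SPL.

97 dB SPL

Incoherent sources combine by intensity addition: L_total = 10·log₁₀(Σ 10^(L_i/10)).
Σ 10^(L/10) = 10^(81.7/10) + 10^(96.6/10) + 10^(67.2/10) + 10^(82.3/10) = 4.894e+09.
L_total = 10·log₁₀(4.894e+09) = 96.90 dB SPL.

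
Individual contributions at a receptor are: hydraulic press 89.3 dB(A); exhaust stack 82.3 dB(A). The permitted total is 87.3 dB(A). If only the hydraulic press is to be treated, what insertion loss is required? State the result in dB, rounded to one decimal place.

3.7 dB

Everything except the hydraulic press sums to 10^(82.3/10) = 1.698e+08 in linear terms, 82.30 dB(A).
To meet 87.3 dB(A) overall, the treated hydraulic press may contribute at most 10^(87.3/10) − 1.698e+08 = 3.672e+08, i.e. 85.65 dB(A).
Required insertion loss = 89.3 − 85.65 = 3.65 dB.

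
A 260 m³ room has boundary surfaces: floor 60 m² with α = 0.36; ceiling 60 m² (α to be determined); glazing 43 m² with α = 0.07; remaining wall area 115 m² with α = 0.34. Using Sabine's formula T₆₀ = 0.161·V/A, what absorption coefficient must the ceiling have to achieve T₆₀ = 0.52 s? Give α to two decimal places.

Required total absorption A = 0.161·260/0.52 = 80.50 m².
Absorption from the other surfaces = 60·0.36 + 43·0.07 + 115·0.34 = 63.71 m², so the ceiling must supply 16.79 m² over 60 m².
α = 16.79/60 = 0.280.

0.28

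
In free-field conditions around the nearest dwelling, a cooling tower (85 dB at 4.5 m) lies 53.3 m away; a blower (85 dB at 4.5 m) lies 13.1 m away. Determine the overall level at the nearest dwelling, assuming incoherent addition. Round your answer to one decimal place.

76.0 dB

First find each source's level at the receiver (point-source: −20·log₁₀(r/r_ref)), then combine on an intensity basis.
cooling tower: 85 − 20·log₁₀(53.3/4.5) = 85 − 21.47 = 63.53 dB.
blower: 85 − 20·log₁₀(13.1/4.5) = 85 − 9.28 = 75.72 dB.
Σ 10^(L/10) = 3.957e+07 → L_total = 10·log₁₀(3.957e+07) = 75.97 dB.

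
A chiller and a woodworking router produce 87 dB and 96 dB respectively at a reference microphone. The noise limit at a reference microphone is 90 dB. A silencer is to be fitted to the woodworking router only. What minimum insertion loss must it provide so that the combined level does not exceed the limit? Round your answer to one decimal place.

The untreated sources together contribute 10^(87/10) = 5.012e+08, i.e. 87.00 dB.
To meet 90 dB overall, the treated woodworking router may contribute at most 10^(90/10) − 5.012e+08 = 4.988e+08, i.e. 86.98 dB.
Required insertion loss = 96 − 86.98 = 9.02 dB.

9.0 dB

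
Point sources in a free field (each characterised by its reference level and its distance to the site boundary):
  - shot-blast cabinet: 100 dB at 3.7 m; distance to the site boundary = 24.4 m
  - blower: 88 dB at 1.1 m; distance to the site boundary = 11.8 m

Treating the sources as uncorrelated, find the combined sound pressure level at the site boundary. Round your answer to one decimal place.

Propagate each source to the receiver with L = L_ref − 20·log₁₀(r/r_ref), then add intensities.
shot-blast cabinet: 100 − 20·log₁₀(24.4/3.7) = 100 − 16.38 = 83.62 dB.
blower: 88 − 20·log₁₀(11.8/1.1) = 88 − 20.61 = 67.39 dB.
Σ 10^(L/10) = 2.354e+08 → L_total = 10·log₁₀(2.354e+08) = 83.72 dB.

83.7 dB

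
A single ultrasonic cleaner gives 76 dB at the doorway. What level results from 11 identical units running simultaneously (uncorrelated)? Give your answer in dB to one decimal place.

L_total = L₁ + 10·log₁₀ N for N identical incoherent sources.
L_total = 76 + 10·log₁₀(11) = 76 + 10.414 = 86.41 dB.

86.4 dB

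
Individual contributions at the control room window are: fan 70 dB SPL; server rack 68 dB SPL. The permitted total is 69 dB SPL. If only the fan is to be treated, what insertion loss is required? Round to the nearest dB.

Everything except the fan sums to 10^(68/10) = 6.310e+06 in linear terms, 68.00 dB SPL.
The limit corresponds to 10^(69/10) = 7.943e+06; subtracting the fixed part leaves 1.634e+06 for the fan, i.e. 62.13 dB SPL.
Required insertion loss = 70 − 62.13 = 7.87 dB.

8 dB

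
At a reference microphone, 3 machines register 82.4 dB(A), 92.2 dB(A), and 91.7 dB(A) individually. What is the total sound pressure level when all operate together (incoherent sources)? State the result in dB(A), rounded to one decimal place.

Incoherent sources combine by intensity addition: L_total = 10·log₁₀(Σ 10^(L_i/10)).
Σ 10^(L/10) = 10^(82.4/10) + 10^(92.2/10) + 10^(91.7/10) = 3.312e+09.
L_total = 10·log₁₀(3.312e+09) = 95.20 dB(A).

95.2 dB(A)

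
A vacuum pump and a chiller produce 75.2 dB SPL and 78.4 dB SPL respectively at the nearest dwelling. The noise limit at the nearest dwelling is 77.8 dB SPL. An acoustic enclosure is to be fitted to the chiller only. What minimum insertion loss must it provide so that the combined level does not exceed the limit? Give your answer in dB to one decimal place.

The untreated sources together contribute 10^(75.2/10) = 3.311e+07, i.e. 75.20 dB SPL.
The limit corresponds to 10^(77.8/10) = 6.026e+07; subtracting the fixed part leaves 2.714e+07 for the chiller, i.e. 74.34 dB SPL.
So the chiller must be reduced from 78.4 to 74.34 dB SPL: IL = 4.06 dB.

4.1 dB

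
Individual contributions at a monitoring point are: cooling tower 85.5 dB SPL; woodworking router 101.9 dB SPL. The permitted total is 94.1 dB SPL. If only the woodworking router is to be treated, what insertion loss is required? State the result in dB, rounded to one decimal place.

The untreated sources together contribute 10^(85.5/10) = 3.548e+08, i.e. 85.50 dB SPL.
The limit corresponds to 10^(94.1/10) = 2.570e+09; subtracting the fixed part leaves 2.216e+09 for the woodworking router, i.e. 93.45 dB SPL.
Required insertion loss = 101.9 − 93.45 = 8.45 dB.

8.4 dB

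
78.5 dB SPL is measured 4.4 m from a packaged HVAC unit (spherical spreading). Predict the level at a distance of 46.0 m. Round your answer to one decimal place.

58.1 dB SPL

For a point source, L₂ = L₁ − 20·log₁₀(r₂/r₁).
L₂ = 78.5 − 20·log₁₀(46.0/4.4) = 78.5 − 20.386 = 58.11 dB SPL.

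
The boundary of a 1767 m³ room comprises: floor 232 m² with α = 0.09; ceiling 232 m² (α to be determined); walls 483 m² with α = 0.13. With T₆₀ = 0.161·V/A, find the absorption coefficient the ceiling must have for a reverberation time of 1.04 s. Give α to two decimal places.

0.82

A = 0.161·V/T₆₀ = 0.161·1767/1.04 = 273.55 m² sabins.
Absorption from the other surfaces = 232·0.09 + 483·0.13 = 83.67 m², so the ceiling must supply 189.88 m² over 232 m².
α = 189.88/232 = 0.818.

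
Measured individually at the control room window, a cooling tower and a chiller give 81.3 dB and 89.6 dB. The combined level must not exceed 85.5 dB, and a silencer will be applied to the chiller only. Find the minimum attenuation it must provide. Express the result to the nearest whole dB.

6 dB

Fixed contribution from the other source: Σ 10^(L/10) = 10^(81.3/10) = 1.349e+08 (81.30 dB).
To meet 85.5 dB overall, the treated chiller may contribute at most 10^(85.5/10) − 1.349e+08 = 2.199e+08, i.e. 83.42 dB.
So the chiller must be reduced from 89.6 to 83.42 dB: IL = 6.18 dB.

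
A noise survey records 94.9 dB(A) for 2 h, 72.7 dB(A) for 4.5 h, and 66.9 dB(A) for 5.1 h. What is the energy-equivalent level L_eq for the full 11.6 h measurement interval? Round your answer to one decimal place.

The energy average is taken in the linear domain: L_eq = 10·log₁₀[(Σ tᵢ·10^(Lᵢ/10))/T], T = 11.6 h.
Σ tᵢ·10^(Lᵢ/10) = 2·10^(94.9/10) + 4.5·10^(72.7/10) + 5.1·10^(66.9/10) = 6.289e+09.
L_eq = 10·log₁₀(6.289e+09/11.6) = 87.34 dB(A).

87.3 dB(A)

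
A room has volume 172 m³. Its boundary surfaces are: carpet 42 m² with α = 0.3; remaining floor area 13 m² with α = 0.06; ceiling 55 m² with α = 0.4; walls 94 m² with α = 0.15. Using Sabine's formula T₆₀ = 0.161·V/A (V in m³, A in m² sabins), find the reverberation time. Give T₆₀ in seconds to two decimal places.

Total absorption A = 42·0.3 + 13·0.06 + 55·0.4 + 94·0.15 = 49.48 m² sabins.
T₆₀ = 0.161 × 172 / 49.48 = 0.560 s.

0.56 s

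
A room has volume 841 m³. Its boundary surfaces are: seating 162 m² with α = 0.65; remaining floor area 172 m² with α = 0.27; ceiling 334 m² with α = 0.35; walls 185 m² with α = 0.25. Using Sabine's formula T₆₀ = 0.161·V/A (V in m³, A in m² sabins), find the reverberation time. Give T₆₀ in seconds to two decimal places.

0.43 s

Summing Sᵢαᵢ: 162·0.65 + 172·0.27 + 334·0.35 + 185·0.25 = 314.89 m².
T₆₀ = 0.161 × 841 / 314.89 = 0.430 s.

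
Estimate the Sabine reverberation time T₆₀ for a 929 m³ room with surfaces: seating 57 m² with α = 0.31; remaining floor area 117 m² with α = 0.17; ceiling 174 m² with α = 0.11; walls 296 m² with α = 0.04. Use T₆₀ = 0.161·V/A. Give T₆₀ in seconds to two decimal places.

2.18 s

A = Σ Sᵢαᵢ = 57·0.31 + 117·0.17 + 174·0.11 + 296·0.04 = 68.54 m².
T₆₀ = 0.161·V/A = 0.161·929/68.54 = 2.182 s.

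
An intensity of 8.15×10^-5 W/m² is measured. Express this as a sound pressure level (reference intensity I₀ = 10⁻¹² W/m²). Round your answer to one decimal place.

79.1 dB

Dividing by I₀ shifts the exponent by 12: I/I₀ = 8.15×10^7.
L = 10·(0.9112 + 7) = 79.11 dB.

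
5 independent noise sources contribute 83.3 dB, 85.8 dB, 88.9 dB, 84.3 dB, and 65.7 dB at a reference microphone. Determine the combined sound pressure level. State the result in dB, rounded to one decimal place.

92.2 dB

Incoherent sources combine by intensity addition: L_total = 10·log₁₀(Σ 10^(L_i/10)).
Σ 10^(L/10) = 10^(83.3/10) + 10^(85.8/10) + 10^(88.9/10) + 10^(84.3/10) + 10^(65.7/10) = 1.643e+09.
L_total = 10·log₁₀(1.643e+09) = 92.16 dB.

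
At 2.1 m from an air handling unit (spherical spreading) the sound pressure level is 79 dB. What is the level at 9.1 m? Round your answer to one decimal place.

66.3 dB

Spherical spreading from a point source gives a 20·log₁₀(r₂/r₁) drop.
L₂ = 79 − 20·log₁₀(9.1/2.1) = 79 − 12.736 = 66.26 dB.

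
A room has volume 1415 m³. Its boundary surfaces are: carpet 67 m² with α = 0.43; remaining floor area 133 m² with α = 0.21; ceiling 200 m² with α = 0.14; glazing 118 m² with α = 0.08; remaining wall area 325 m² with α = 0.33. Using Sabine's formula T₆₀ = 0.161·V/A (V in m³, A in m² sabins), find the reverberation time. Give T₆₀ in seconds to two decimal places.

Total absorption A = 67·0.43 + 133·0.21 + 200·0.14 + 118·0.08 + 325·0.33 = 201.43 m² sabins.
T₆₀ = 0.161·V/A = 0.161·1415/201.43 = 1.131 s.

1.13 s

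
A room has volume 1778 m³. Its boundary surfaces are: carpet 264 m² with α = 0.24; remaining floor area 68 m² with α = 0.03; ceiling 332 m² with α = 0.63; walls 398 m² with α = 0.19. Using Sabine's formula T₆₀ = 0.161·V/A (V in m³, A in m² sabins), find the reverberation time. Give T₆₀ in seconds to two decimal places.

0.82 s

Summing Sᵢαᵢ: 264·0.24 + 68·0.03 + 332·0.63 + 398·0.19 = 350.18 m².
T₆₀ = 0.161 × 1778 / 350.18 = 0.817 s.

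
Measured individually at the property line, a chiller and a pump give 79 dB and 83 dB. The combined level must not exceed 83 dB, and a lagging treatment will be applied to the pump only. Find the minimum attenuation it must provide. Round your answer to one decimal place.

Fixed contribution from the other source: Σ 10^(L/10) = 10^(79/10) = 7.943e+07 (79.00 dB).
The limit corresponds to 10^(83/10) = 1.995e+08; subtracting the fixed part leaves 1.201e+08 for the pump, i.e. 80.80 dB.
Required insertion loss = 83 − 80.80 = 2.20 dB.

2.2 dB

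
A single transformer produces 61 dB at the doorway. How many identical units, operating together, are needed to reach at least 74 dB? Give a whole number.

20

Need L₁ + 10·log₁₀ N ≥ 74, i.e. log₁₀ N ≥ 1.30.
N ≥ 10^(13.0/10) = 19.953, so N = 20.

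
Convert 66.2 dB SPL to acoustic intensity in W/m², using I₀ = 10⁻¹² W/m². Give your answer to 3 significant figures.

I/I₀ = 10^(66.2/10) = 4.169e+06, so I = 4.169e+06 × 10⁻¹² W/m².

4.17e-06 W/m²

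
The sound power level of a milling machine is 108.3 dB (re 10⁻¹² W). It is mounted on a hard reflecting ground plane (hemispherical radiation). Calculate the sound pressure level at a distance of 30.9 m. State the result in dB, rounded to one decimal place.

L_p = L_w − 10·log₁₀(2π·r²) with r = 30.9 m.
2π·r² = 5999 m², 10·log₁₀ of that is 37.781 dB.
L_p = 108.3 − 37.781 = 70.52 dB.

70.5 dB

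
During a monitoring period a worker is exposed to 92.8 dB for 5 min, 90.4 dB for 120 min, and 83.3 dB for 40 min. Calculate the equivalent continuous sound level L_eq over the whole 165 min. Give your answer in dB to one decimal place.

The energy average is taken in the linear domain: L_eq = 10·log₁₀[(Σ tᵢ·10^(Lᵢ/10))/T], T = 165 min.
Σ tᵢ·10^(Lᵢ/10) = 5·10^(92.8/10) + 120·10^(90.4/10) + 40·10^(83.3/10) = 1.497e+11.
L_eq = 10·log₁₀(1.497e+11/165) = 89.58 dB.

89.6 dB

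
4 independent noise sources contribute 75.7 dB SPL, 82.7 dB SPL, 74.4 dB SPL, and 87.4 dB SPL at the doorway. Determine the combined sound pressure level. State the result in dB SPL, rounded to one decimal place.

Incoherent sources combine by intensity addition: L_total = 10·log₁₀(Σ 10^(L_i/10)).
Σ 10^(L/10) = 10^(75.7/10) + 10^(82.7/10) + 10^(74.4/10) + 10^(87.4/10) = 8.004e+08.
L_total = 10·log₁₀(8.004e+08) = 89.03 dB SPL.

89.0 dB SPL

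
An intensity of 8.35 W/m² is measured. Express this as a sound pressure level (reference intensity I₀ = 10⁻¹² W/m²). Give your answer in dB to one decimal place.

L = 10·log₁₀(I/I₀) = 10·log₁₀(8.35/10⁻¹²) = 10·log₁₀(8.35×10^12).
L = 10·(0.9217 + 12) = 129.22 dB.

129.2 dB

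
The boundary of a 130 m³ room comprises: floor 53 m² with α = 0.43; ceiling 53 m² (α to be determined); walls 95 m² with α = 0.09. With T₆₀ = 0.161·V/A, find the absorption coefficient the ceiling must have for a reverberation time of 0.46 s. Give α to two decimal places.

0.27

A = 0.161·V/T₆₀ = 0.161·130/0.46 = 45.50 m² sabins.
Absorption from the other surfaces = 53·0.43 + 95·0.09 = 31.34 m², so the ceiling must supply 14.16 m² over 53 m².
α = 14.16/53 = 0.267.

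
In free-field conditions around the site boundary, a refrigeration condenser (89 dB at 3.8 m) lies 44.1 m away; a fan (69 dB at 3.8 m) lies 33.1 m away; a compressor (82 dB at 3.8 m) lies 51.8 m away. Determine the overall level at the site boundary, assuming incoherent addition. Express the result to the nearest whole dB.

68 dB

Propagate each source to the receiver with L = L_ref − 20·log₁₀(r/r_ref), then add intensities.
refrigeration condenser: 89 − 20·log₁₀(44.1/3.8) = 89 − 21.29 = 67.71 dB.
fan: 69 − 20·log₁₀(33.1/3.8) = 69 − 18.80 = 50.20 dB.
compressor: 82 − 20·log₁₀(51.8/3.8) = 82 − 22.69 = 59.31 dB.
Σ 10^(L/10) = 6.855e+06 → L_total = 10·log₁₀(6.855e+06) = 68.36 dB.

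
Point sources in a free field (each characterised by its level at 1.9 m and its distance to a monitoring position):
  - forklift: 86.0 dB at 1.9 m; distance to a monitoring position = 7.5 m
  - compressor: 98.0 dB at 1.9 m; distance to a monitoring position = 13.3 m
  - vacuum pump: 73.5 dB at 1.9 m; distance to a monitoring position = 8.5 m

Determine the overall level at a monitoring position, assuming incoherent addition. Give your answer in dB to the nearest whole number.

First find each source's level at the receiver (point-source: −20·log₁₀(r/r_ref)), then combine on an intensity basis.
forklift: 86.0 − 20·log₁₀(7.5/1.9) = 86.0 − 11.93 = 74.07 dB.
compressor: 98.0 − 20·log₁₀(13.3/1.9) = 98.0 − 16.90 = 81.10 dB.
vacuum pump: 73.5 − 20·log₁₀(8.5/1.9) = 73.5 − 13.01 = 60.49 dB.
Σ 10^(L/10) = 1.554e+08 → L_total = 10·log₁₀(1.554e+08) = 81.92 dB.

82 dB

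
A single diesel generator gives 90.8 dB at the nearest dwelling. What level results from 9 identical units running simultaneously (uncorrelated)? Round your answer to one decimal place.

With 9 equal, uncorrelated contributions the intensity is 9× that of one unit, giving a rise of 10·log₁₀ 9.
L_total = 90.8 + 10·log₁₀(9) = 90.8 + 9.542 = 100.34 dB.

100.3 dB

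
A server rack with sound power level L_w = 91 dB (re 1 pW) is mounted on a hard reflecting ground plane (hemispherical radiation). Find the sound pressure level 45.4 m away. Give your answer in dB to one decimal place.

L_p = L_w − 10·log₁₀(2π·r²) with r = 45.4 m.
2π·r² = 1.295e+04 m², 10·log₁₀ of that is 41.123 dB.
L_p = 91 − 41.123 = 49.88 dB.

49.9 dB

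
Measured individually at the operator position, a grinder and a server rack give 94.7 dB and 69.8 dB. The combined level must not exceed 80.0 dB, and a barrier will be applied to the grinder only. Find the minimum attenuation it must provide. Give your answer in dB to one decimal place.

15.1 dB

Fixed contribution from the other source: Σ 10^(L/10) = 10^(69.8/10) = 9.550e+06 (69.80 dB).
To meet 80.0 dB overall, the treated grinder may contribute at most 10^(80.0/10) − 9.550e+06 = 9.045e+07, i.e. 79.56 dB.
Required insertion loss = 94.7 − 79.56 = 15.14 dB.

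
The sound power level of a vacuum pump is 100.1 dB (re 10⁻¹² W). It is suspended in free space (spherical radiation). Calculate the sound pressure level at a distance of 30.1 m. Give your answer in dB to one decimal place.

59.5 dB

The power spreads over a sphere of area 4π·r², so L_p = L_w − 10·log₁₀(4π·r²).
4π·r² = 1.139e+04 m², 10·log₁₀ of that is 40.563 dB.
L_p = 100.1 − 40.563 = 59.54 dB.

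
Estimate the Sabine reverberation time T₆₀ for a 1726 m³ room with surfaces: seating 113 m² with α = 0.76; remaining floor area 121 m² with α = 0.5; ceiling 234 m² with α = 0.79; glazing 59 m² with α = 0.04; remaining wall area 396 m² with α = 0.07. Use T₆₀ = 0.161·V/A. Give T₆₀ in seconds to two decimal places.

0.77 s

Summing Sᵢαᵢ: 113·0.76 + 121·0.5 + 234·0.79 + 59·0.04 + 396·0.07 = 361.32 m².
T₆₀ = 0.161·V/A = 0.161·1726/361.32 = 0.769 s.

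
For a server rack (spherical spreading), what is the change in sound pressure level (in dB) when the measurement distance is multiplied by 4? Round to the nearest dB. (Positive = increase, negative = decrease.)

-12 dB

With spherical spreading the level changes by −20·log₁₀(r₂/r₁).
ΔL = −20·log₁₀(4) = -12.04 dB.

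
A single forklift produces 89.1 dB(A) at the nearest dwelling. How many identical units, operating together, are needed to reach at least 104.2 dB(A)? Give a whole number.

33

N identical sources give L₁ + 10·log₁₀ N, so require 10·log₁₀ N ≥ 104.2 − 89.1 = 15.1 dB.
N ≥ 10^(15.1/10) = 32.359, so N = 33.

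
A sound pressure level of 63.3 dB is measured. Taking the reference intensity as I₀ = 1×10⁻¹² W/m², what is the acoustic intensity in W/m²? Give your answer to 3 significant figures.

L = 10·log₁₀(I/I₀) ⇒ I = I₀·10^(L/10) = 10⁻¹² × 10^6.33.

2.14e-06 W/m²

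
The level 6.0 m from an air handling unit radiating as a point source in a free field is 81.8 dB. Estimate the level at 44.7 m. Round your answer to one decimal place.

For a point source, L₂ = L₁ − 20·log₁₀(r₂/r₁).
L₂ = 81.8 − 20·log₁₀(44.7/6.0) = 81.8 − 17.443 = 64.36 dB.

64.4 dB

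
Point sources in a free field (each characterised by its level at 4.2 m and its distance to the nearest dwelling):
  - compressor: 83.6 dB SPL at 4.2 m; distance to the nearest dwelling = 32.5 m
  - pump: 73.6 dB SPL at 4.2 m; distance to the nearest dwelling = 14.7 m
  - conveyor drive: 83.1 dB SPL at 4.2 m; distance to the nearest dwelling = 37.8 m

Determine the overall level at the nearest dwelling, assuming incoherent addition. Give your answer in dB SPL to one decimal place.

69.1 dB SPL

Propagate each source to the receiver with L = L_ref − 20·log₁₀(r/r_ref), then add intensities.
compressor: 83.6 − 20·log₁₀(32.5/4.2) = 83.6 − 17.77 = 65.83 dB SPL.
pump: 73.6 − 20·log₁₀(14.7/4.2) = 73.6 − 10.88 = 62.72 dB SPL.
conveyor drive: 83.1 − 20·log₁₀(37.8/4.2) = 83.1 − 19.08 = 64.02 dB SPL.
Σ 10^(L/10) = 8.217e+06 → L_total = 10·log₁₀(8.217e+06) = 69.15 dB SPL.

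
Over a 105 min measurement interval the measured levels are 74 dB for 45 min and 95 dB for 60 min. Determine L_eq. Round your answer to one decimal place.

92.6 dB

The energy average is taken in the linear domain: L_eq = 10·log₁₀[(Σ tᵢ·10^(Lᵢ/10))/T], T = 105 min.
Σ tᵢ·10^(Lᵢ/10) = 45·10^(74/10) + 60·10^(95/10) = 1.909e+11.
L_eq = 10·log₁₀(1.909e+11/105) = 92.60 dB.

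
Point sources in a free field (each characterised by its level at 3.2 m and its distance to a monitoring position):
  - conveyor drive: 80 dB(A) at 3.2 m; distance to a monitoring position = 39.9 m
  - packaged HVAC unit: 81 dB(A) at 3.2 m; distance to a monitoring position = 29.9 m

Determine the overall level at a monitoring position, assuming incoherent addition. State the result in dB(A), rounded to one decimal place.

Apply inverse-square spreading to bring every level to the receiver, then sum 10^(L/10).
conveyor drive: 80 − 20·log₁₀(39.9/3.2) = 80 − 21.92 = 58.08 dB(A).
packaged HVAC unit: 81 − 20·log₁₀(29.9/3.2) = 81 − 19.41 = 61.59 dB(A).
Σ 10^(L/10) = 2.085e+06 → L_total = 10·log₁₀(2.085e+06) = 63.19 dB(A).

63.2 dB(A)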